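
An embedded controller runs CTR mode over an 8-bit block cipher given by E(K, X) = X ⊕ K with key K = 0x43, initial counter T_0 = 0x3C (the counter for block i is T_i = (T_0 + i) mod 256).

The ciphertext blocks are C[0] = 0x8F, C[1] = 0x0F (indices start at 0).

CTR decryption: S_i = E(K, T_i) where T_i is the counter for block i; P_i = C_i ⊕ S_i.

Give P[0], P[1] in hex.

P[0]: T = 0x3C, S = E(K, T) = 0x7F; 0x8F ⊕ 0x7F = 0xF0.
P[1]: T = 0x3D, S = E(K, T) = 0x7E; 0x0F ⊕ 0x7E = 0x71.

P[0] = 0xF0, P[1] = 0x71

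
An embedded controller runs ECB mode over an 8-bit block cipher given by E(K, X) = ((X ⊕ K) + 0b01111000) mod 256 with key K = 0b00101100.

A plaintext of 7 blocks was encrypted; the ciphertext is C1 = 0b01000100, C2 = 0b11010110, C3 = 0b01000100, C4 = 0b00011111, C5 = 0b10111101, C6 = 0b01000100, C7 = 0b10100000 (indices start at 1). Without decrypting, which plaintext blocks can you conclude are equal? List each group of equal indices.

P1 = P3 = P6

ECB encrypts each block independently with the same key, so equal ciphertext blocks imply equal plaintext blocks.
C1 = C3 = C6 = 0b01000100, so P1 = P3 = P6.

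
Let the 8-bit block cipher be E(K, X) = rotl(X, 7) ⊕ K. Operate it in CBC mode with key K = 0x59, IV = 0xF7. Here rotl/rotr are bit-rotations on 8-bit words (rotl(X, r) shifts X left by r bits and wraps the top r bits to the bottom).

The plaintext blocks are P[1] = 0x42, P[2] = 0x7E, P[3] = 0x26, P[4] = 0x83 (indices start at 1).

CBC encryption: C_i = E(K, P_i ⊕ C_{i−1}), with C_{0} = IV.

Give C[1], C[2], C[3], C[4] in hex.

C[1] = 0x83, C[2] = 0xA7, C[3] = 0x99, C[4] = 0x54

C[1]: P[1] ⊕ 0xF7 = 0xB5; E(K, 0xB5) = 0x83.
C[2]: P[2] ⊕ 0x83 = 0xFD; E(K, 0xFD) = 0xA7.
C[3]: P[3] ⊕ 0xA7 = 0x81; E(K, 0x81) = 0x99.
C[4]: P[4] ⊕ 0x99 = 0x1A; E(K, 0x1A) = 0x54.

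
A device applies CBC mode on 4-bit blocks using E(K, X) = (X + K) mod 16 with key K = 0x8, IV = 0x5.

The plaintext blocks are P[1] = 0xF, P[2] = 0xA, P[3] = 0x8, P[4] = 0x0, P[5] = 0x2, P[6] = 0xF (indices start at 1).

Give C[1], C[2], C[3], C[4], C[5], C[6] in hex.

C[1] = 0x2, C[2] = 0x0, C[3] = 0x0, C[4] = 0x8, C[5] = 0x2, C[6] = 0x5

CBC encryption: C_i = E(K, P_i ⊕ C_{i−1}), with C_{0} = IV.
C[1]: P[1] ⊕ 0x5 = 0xA; E(K, 0xA) = 0x2.
C[2]: P[2] ⊕ 0x2 = 0x8; E(K, 0x8) = 0x0.
C[3]: P[3] ⊕ 0x0 = 0x8; E(K, 0x8) = 0x0.
C[4]: P[4] ⊕ 0x0 = 0x0; E(K, 0x0) = 0x8.
C[5]: P[5] ⊕ 0x8 = 0xA; E(K, 0xA) = 0x2.
C[6]: P[6] ⊕ 0x2 = 0xD; E(K, 0xD) = 0x5.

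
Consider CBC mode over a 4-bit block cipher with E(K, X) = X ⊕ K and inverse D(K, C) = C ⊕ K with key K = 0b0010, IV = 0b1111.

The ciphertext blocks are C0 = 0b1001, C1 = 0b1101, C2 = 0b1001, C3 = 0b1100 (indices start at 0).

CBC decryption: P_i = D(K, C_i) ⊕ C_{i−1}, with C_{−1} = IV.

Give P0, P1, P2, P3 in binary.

P0 = 0b0100, P1 = 0b0110, P2 = 0b0110, P3 = 0b0111

P0: D(K, 0b1001) = 0b1011; 0b1011 ⊕ 0b1111 = 0b0100.
P1: D(K, 0b1101) = 0b1111; 0b1111 ⊕ 0b1001 = 0b0110.
P2: D(K, 0b1001) = 0b1011; 0b1011 ⊕ 0b1101 = 0b0110.
P3: D(K, 0b1100) = 0b1110; 0b1110 ⊕ 0b1001 = 0b0111.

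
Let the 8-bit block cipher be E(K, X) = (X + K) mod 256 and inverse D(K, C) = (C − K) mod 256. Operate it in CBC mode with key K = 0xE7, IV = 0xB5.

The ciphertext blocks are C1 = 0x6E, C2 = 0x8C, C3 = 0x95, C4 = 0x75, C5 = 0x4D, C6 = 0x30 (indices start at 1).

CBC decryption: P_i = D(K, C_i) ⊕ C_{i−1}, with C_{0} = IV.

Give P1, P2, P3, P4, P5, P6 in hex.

P1: D(K, 0x6E) = 0x87; 0x87 ⊕ 0xB5 = 0x32.
P2: D(K, 0x8C) = 0xA5; 0xA5 ⊕ 0x6E = 0xCB.
P3: D(K, 0x95) = 0xAE; 0xAE ⊕ 0x8C = 0x22.
P4: D(K, 0x75) = 0x8E; 0x8E ⊕ 0x95 = 0x1B.
P5: D(K, 0x4D) = 0x66; 0x66 ⊕ 0x75 = 0x13.
P6: D(K, 0x30) = 0x49; 0x49 ⊕ 0x4D = 0x04.

P1 = 0x32, P2 = 0xCB, P3 = 0x22, P4 = 0x1B, P5 = 0x13, P6 = 0x04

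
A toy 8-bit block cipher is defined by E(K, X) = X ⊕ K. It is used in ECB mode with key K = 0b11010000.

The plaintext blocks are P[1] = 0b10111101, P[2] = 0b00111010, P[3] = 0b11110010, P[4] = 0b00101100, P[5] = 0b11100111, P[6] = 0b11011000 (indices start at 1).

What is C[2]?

C[2] = 0b11101010

ECB encryption: C_i = E(K, P_i).
C[2]: E(K, 0b00111010) = 0b11101010.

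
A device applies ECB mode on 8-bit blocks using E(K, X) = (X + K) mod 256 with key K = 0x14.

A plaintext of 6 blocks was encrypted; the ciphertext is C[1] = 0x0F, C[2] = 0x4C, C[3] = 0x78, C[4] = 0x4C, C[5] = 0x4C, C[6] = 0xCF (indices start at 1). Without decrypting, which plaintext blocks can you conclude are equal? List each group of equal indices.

P[2] = P[4] = P[5]

ECB encrypts each block independently with the same key, so equal ciphertext blocks imply equal plaintext blocks.
C[2] = C[4] = C[5] = 0x4C, so P[2] = P[4] = P[5].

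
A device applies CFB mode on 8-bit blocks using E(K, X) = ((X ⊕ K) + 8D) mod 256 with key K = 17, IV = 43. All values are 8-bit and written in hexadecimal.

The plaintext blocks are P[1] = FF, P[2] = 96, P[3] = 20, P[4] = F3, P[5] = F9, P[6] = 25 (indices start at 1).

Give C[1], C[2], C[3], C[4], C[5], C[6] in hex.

C[1] = 1E, C[2] = 00, C[3] = 84, C[4] = D3, C[5] = A8, C[6] = 69

CFB encryption: C_i = P_i ⊕ E(K, C_{i−1}), with C_{0} = IV.
C[1]: E(K, 43) = E1; FF ⊕ E1 = 1E.
C[2]: E(K, 1E) = 96; 96 ⊕ 96 = 00.
C[3]: E(K, 00) = A4; 20 ⊕ A4 = 84.
C[4]: E(K, 84) = 20; F3 ⊕ 20 = D3.
C[5]: E(K, D3) = 51; F9 ⊕ 51 = A8.
C[6]: E(K, A8) = 4C; 25 ⊕ 4C = 69.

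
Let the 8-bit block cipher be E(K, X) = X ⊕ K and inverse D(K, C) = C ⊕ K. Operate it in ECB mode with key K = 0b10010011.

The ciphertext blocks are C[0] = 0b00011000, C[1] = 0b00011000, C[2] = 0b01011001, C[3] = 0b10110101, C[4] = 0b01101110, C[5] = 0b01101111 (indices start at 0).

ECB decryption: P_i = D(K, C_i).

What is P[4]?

P[4]: D(K, 0b01101110) = 0b11111101.

P[4] = 0b11111101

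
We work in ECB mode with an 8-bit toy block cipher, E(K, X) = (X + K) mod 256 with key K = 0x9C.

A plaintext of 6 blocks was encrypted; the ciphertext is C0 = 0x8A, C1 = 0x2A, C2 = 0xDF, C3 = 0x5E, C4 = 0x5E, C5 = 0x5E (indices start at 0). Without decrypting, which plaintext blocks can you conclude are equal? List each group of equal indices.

P3 = P4 = P5

ECB encrypts each block independently with the same key, so equal ciphertext blocks imply equal plaintext blocks.
C3 = C4 = C5 = 0x5E, so P3 = P4 = P5.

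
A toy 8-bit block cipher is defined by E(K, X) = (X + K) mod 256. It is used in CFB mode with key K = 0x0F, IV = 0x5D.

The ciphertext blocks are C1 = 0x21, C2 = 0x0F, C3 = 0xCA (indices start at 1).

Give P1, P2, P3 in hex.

P1 = 0x4D, P2 = 0x3F, P3 = 0xD4

CFB decryption: P_i = C_i ⊕ E(K, C_{i−1}), with C_{0} = IV.
P1: E(K, 0x5D) = 0x6C; 0x21 ⊕ 0x6C = 0x4D.
P2: E(K, 0x21) = 0x30; 0x0F ⊕ 0x30 = 0x3F.
P3: E(K, 0x0F) = 0x1E; 0xCA ⊕ 0x1E = 0xD4.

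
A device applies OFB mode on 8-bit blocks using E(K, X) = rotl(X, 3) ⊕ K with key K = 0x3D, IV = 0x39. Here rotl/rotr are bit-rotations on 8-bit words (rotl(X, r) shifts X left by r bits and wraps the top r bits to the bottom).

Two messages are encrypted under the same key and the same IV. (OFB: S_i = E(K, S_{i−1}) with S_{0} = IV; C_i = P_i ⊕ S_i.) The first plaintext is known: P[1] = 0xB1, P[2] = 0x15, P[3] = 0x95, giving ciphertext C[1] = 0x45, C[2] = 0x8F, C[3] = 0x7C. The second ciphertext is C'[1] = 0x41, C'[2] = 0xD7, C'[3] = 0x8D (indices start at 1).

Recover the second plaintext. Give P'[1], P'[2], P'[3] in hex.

P'[1] = 0xB5, P'[2] = 0x4D, P'[3] = 0x64

In OFB with a reused IV, both messages share the same keystream S_i, so C_i ⊕ C'_i = P_i ⊕ P'_i and thus P'_i = P_i ⊕ C_i ⊕ C'_i.
P'[1]: 0xB1 ⊕ 0x45 ⊕ 0x41 = 0xB5.
P'[2]: 0x15 ⊕ 0x8F ⊕ 0xD7 = 0x4D.
P'[3]: 0x95 ⊕ 0x7C ⊕ 0x8D = 0x64.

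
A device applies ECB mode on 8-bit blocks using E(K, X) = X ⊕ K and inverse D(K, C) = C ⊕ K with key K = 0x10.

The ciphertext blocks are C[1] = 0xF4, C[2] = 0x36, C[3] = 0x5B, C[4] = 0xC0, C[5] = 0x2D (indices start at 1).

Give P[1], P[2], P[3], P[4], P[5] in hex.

P[1] = 0xE4, P[2] = 0x26, P[3] = 0x4B, P[4] = 0xD0, P[5] = 0x3D

ECB decryption: P_i = D(K, C_i).
P[1]: D(K, 0xF4) = 0xE4.
P[2]: D(K, 0x36) = 0x26.
P[3]: D(K, 0x5B) = 0x4B.
P[4]: D(K, 0xC0) = 0xD0.
P[5]: D(K, 0x2D) = 0x3D.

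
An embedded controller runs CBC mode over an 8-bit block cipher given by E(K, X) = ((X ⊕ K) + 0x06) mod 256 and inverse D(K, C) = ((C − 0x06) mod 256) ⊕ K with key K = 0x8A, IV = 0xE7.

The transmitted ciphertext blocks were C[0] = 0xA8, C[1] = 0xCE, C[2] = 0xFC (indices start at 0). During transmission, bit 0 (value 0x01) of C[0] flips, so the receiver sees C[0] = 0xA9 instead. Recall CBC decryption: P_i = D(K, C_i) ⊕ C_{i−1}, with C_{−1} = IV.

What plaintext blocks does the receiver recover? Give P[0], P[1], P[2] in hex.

Only C[0] changed, to 0xA9. In CBC, a change in C_i garbles P_i and flips the same bit in P_{i+1}. Decrypting the received ciphertext:
P[0]: D(K, 0xA9) = 0x29; 0x29 ⊕ 0xE7 = 0xCE.
P[1]: D(K, 0xCE) = 0x42; 0x42 ⊕ 0xA9 = 0xEB.
P[2]: D(K, 0xFC) = 0x7C; 0x7C ⊕ 0xCE = 0xB2.
Blocks that differ from the original plaintext: P[0], P[1].

P[0] = 0xCE, P[1] = 0xEB, P[2] = 0xB2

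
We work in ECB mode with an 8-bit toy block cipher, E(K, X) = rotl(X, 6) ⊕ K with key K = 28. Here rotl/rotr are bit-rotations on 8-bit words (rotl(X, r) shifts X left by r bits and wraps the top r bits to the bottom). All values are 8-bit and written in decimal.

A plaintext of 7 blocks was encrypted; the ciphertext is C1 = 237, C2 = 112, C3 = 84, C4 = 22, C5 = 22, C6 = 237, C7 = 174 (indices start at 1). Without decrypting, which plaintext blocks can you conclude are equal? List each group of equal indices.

P1 = P6; P4 = P5

ECB encrypts each block independently with the same key, so equal ciphertext blocks imply equal plaintext blocks.
C1 = C6 = 237, so P1 = P6.
C4 = C5 = 22, so P4 = P5.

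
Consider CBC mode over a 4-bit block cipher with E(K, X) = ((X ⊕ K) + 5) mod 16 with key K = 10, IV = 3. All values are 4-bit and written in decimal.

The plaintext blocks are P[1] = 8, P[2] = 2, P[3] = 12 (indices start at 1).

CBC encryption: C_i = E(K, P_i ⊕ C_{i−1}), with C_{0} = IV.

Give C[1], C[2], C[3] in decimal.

C[1] = 6, C[2] = 3, C[3] = 10

C[1]: P[1] ⊕ 3 = 11; E(K, 11) = 6.
C[2]: P[2] ⊕ 6 = 4; E(K, 4) = 3.
C[3]: P[3] ⊕ 3 = 15; E(K, 15) = 10.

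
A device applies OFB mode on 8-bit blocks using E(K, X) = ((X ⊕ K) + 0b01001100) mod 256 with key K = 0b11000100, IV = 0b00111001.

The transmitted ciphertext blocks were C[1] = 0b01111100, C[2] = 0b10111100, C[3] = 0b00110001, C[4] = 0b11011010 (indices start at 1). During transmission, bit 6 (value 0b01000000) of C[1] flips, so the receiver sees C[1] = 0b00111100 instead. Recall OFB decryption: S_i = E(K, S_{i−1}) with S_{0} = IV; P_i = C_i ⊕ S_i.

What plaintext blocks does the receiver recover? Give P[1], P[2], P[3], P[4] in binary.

Only C[1] changed, to 0b00111100. In OFB, a change in C_i flips the same bit in P_i only; the keystream is unaffected. Decrypting the received ciphertext:
P[1]: S = E(K, 0b00111001) = 0b01001001; 0b00111100 ⊕ 0b01001001 = 0b01110101.
P[2]: S = E(K, 0b01001001) = 0b11011001; 0b10111100 ⊕ 0b11011001 = 0b01100101.
P[3]: S = E(K, 0b11011001) = 0b01101001; 0b00110001 ⊕ 0b01101001 = 0b01011000.
P[4]: S = E(K, 0b01101001) = 0b11111001; 0b11011010 ⊕ 0b11111001 = 0b00100011.
Blocks that differ from the original plaintext: P[1].

P[1] = 0b01110101, P[2] = 0b01100101, P[3] = 0b01011000, P[4] = 0b00100011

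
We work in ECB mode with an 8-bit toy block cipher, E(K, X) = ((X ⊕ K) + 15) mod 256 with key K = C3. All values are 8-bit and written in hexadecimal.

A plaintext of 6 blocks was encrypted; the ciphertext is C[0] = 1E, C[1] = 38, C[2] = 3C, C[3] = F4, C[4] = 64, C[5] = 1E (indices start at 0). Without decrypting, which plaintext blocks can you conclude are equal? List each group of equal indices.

ECB encrypts each block independently with the same key, so equal ciphertext blocks imply equal plaintext blocks.
C[0] = C[5] = 1E, so P[0] = P[5].

P[0] = P[5]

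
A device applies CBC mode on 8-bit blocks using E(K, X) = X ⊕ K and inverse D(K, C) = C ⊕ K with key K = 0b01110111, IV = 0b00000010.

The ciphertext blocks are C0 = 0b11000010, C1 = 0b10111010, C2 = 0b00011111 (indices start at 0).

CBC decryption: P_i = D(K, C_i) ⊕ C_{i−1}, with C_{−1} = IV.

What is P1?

P1: D(K, 0b10111010) = 0b11001101; 0b11001101 ⊕ 0b11000010 = 0b00001111.

P1 = 0b00001111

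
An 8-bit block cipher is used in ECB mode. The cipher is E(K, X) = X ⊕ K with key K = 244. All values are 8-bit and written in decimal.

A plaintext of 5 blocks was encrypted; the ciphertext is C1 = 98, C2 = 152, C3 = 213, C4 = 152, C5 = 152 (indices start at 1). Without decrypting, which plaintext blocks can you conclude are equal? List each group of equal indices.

ECB encrypts each block independently with the same key, so equal ciphertext blocks imply equal plaintext blocks.
C2 = C4 = C5 = 152, so P2 = P4 = P5.

P2 = P4 = P5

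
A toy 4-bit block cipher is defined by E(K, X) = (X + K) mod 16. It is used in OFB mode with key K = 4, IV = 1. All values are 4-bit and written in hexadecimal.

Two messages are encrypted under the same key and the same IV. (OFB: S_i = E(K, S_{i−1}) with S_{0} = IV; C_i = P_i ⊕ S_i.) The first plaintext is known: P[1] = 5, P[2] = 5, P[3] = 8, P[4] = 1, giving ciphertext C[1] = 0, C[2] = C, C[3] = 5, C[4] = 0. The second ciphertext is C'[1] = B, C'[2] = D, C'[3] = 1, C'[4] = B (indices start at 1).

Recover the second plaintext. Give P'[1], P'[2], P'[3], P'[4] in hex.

In OFB with a reused IV, both messages share the same keystream S_i, so C_i ⊕ C'_i = P_i ⊕ P'_i and thus P'_i = P_i ⊕ C_i ⊕ C'_i.
P'[1]: 5 ⊕ 0 ⊕ B = E.
P'[2]: 5 ⊕ C ⊕ D = 4.
P'[3]: 8 ⊕ 5 ⊕ 1 = C.
P'[4]: 1 ⊕ 0 ⊕ B = A.

P'[1] = E, P'[2] = 4, P'[3] = C, P'[4] = A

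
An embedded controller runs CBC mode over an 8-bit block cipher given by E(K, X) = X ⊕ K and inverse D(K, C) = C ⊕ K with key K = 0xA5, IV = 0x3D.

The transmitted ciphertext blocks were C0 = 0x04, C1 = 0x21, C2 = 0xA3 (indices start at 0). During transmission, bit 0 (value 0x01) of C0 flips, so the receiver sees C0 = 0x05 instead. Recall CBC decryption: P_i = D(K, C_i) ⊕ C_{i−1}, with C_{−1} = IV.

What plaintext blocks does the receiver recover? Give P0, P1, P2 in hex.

Only C0 changed, to 0x05. In CBC, a change in C_i garbles P_i and flips the same bit in P_{i+1}. Decrypting the received ciphertext:
P0: D(K, 0x05) = 0xA0; 0xA0 ⊕ 0x3D = 0x9D.
P1: D(K, 0x21) = 0x84; 0x84 ⊕ 0x05 = 0x81.
P2: D(K, 0xA3) = 0x06; 0x06 ⊕ 0x21 = 0x27.
Blocks that differ from the original plaintext: P0, P1.

P0 = 0x9D, P1 = 0x81, P2 = 0x27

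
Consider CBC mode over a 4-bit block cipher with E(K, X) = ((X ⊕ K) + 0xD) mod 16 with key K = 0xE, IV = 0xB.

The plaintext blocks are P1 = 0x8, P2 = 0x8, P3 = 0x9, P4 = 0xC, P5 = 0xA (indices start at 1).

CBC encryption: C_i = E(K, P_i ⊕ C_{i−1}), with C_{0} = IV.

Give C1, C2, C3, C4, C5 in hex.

C1 = 0xA, C2 = 0x9, C3 = 0xB, C4 = 0x6, C5 = 0xF

C1: P1 ⊕ 0xB = 0x3; E(K, 0x3) = 0xA.
C2: P2 ⊕ 0xA = 0x2; E(K, 0x2) = 0x9.
C3: P3 ⊕ 0x9 = 0x0; E(K, 0x0) = 0xB.
C4: P4 ⊕ 0xB = 0x7; E(K, 0x7) = 0x6.
C5: P5 ⊕ 0x6 = 0xC; E(K, 0xC) = 0xF.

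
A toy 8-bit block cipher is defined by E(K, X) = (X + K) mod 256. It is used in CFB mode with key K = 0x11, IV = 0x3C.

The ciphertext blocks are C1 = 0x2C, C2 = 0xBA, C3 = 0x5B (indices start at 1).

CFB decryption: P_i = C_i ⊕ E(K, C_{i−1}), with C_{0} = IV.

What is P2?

P2 = 0x87

P2: E(K, 0x2C) = 0x3D; 0xBA ⊕ 0x3D = 0x87.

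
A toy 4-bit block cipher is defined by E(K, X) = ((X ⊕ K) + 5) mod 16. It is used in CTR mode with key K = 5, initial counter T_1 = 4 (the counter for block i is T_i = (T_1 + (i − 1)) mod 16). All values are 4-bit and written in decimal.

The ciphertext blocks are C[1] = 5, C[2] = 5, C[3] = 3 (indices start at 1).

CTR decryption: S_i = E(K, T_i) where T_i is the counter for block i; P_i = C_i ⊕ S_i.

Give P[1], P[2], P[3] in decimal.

P[1]: T = 4, S = E(K, T) = 6; 5 ⊕ 6 = 3.
P[2]: T = 5, S = E(K, T) = 5; 5 ⊕ 5 = 0.
P[3]: T = 6, S = E(K, T) = 8; 3 ⊕ 8 = 11.

P[1] = 3, P[2] = 0, P[3] = 11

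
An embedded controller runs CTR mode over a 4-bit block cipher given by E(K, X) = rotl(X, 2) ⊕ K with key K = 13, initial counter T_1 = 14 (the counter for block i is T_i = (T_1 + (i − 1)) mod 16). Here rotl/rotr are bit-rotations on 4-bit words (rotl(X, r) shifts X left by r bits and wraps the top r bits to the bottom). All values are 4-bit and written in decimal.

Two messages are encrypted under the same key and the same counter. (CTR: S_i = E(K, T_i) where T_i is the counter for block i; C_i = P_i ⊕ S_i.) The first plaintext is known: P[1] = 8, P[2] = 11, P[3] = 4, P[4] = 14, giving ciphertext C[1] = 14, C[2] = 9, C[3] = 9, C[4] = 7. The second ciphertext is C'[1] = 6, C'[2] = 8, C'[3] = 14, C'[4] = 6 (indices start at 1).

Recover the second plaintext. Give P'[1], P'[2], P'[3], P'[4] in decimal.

P'[1] = 0, P'[2] = 10, P'[3] = 3, P'[4] = 15

In CTR with a reused counter, both messages share the same keystream S_i, so C_i ⊕ C'_i = P_i ⊕ P'_i and thus P'_i = P_i ⊕ C_i ⊕ C'_i.
P'[1]: 8 ⊕ 14 ⊕ 6 = 0.
P'[2]: 11 ⊕ 9 ⊕ 8 = 10.
P'[3]: 4 ⊕ 9 ⊕ 14 = 3.
P'[4]: 14 ⊕ 7 ⊕ 6 = 15.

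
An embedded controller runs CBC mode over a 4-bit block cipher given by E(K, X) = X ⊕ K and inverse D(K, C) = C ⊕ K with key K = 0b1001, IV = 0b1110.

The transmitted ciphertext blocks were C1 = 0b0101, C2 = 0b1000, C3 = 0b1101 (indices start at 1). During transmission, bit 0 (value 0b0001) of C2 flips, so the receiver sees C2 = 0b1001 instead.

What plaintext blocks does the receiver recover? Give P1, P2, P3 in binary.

CBC decryption: P_i = D(K, C_i) ⊕ C_{i−1}, with C_{0} = IV.
Only C2 changed, to 0b1001. In CBC, a change in C_i garbles P_i and flips the same bit in P_{i+1}. Decrypting the received ciphertext:
P1: D(K, 0b0101) = 0b1100; 0b1100 ⊕ 0b1110 = 0b0010.
P2: D(K, 0b1001) = 0b0000; 0b0000 ⊕ 0b0101 = 0b0101.
P3: D(K, 0b1101) = 0b0100; 0b0100 ⊕ 0b1001 = 0b1101.
Blocks that differ from the original plaintext: P2, P3.

P1 = 0b0010, P2 = 0b0101, P3 = 0b1101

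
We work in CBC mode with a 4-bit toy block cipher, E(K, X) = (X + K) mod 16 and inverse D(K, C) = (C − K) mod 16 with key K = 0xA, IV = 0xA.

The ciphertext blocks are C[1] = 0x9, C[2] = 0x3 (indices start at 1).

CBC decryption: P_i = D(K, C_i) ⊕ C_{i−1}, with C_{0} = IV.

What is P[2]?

P[2] = 0x0

P[2]: D(K, 0x3) = 0x9; 0x9 ⊕ 0x9 = 0x0.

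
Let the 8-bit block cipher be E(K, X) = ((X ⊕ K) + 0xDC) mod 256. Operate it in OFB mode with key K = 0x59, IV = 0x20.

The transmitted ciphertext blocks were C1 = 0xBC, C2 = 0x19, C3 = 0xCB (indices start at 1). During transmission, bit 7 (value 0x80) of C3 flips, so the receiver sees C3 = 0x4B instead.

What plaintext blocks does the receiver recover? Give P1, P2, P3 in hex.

P1 = 0xE9, P2 = 0xF1, P3 = 0xC6

OFB decryption: S_i = E(K, S_{i−1}) with S_{0} = IV; P_i = C_i ⊕ S_i.
Only C3 changed, to 0x4B. In OFB, a change in C_i flips the same bit in P_i only; the keystream is unaffected. Decrypting the received ciphertext:
P1: S = E(K, 0x20) = 0x55; 0xBC ⊕ 0x55 = 0xE9.
P2: S = E(K, 0x55) = 0xE8; 0x19 ⊕ 0xE8 = 0xF1.
P3: S = E(K, 0xE8) = 0x8D; 0x4B ⊕ 0x8D = 0xC6.
Blocks that differ from the original plaintext: P3.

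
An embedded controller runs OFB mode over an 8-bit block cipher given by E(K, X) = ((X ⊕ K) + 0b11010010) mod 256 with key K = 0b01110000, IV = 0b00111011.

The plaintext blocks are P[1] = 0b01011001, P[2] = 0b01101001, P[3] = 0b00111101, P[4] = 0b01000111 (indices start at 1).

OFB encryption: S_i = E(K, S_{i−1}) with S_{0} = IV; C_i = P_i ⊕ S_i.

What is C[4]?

C[4] = 0b01100100

C[1]: S = E(K, 0b00111011) = 0b00011101; 0b01011001 ⊕ 0b00011101 = 0b01000100.
C[2]: S = E(K, 0b00011101) = 0b00111111; 0b01101001 ⊕ 0b00111111 = 0b01010110.
C[3]: S = E(K, 0b00111111) = 0b00100001; 0b00111101 ⊕ 0b00100001 = 0b00011100.
C[4]: S = E(K, 0b00100001) = 0b00100011; 0b01000111 ⊕ 0b00100011 = 0b01100100.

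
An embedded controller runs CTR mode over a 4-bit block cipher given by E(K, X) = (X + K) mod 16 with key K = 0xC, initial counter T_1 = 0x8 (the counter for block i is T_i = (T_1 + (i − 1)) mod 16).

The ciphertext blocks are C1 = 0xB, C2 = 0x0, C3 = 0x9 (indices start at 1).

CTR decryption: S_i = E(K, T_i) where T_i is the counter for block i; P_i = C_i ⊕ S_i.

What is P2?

P2 = 0x5

P2: T = 0x9, S = E(K, T) = 0x5; 0x0 ⊕ 0x5 = 0x5.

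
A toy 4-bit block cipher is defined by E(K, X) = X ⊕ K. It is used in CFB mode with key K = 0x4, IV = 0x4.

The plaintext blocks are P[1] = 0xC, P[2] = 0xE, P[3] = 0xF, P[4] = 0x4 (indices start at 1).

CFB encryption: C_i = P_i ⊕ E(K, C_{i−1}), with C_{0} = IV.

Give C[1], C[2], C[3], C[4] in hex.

C[1] = 0xC, C[2] = 0x6, C[3] = 0xD, C[4] = 0xD

C[1]: E(K, 0x4) = 0x0; 0xC ⊕ 0x0 = 0xC.
C[2]: E(K, 0xC) = 0x8; 0xE ⊕ 0x8 = 0x6.
C[3]: E(K, 0x6) = 0x2; 0xF ⊕ 0x2 = 0xD.
C[4]: E(K, 0xD) = 0x9; 0x4 ⊕ 0x9 = 0xD.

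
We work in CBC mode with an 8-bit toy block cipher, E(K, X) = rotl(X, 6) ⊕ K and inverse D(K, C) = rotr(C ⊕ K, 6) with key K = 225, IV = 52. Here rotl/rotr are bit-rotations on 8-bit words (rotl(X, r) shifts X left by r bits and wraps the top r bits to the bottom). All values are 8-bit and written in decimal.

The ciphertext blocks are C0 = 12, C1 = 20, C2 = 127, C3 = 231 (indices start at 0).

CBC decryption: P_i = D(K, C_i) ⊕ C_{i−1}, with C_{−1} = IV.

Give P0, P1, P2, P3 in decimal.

P0: D(K, 12) = 183; 183 ⊕ 52 = 131.
P1: D(K, 20) = 215; 215 ⊕ 12 = 219.
P2: D(K, 127) = 122; 122 ⊕ 20 = 110.
P3: D(K, 231) = 24; 24 ⊕ 127 = 103.

P0 = 131, P1 = 219, P2 = 110, P3 = 103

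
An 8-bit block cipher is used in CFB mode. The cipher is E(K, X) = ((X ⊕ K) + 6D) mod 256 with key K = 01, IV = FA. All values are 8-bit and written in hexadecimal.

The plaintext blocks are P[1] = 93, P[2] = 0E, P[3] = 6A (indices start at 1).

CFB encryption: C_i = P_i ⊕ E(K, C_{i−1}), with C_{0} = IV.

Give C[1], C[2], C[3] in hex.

C[1]: E(K, FA) = 68; 93 ⊕ 68 = FB.
C[2]: E(K, FB) = 67; 0E ⊕ 67 = 69.
C[3]: E(K, 69) = D5; 6A ⊕ D5 = BF.

C[1] = FB, C[2] = 69, C[3] = BF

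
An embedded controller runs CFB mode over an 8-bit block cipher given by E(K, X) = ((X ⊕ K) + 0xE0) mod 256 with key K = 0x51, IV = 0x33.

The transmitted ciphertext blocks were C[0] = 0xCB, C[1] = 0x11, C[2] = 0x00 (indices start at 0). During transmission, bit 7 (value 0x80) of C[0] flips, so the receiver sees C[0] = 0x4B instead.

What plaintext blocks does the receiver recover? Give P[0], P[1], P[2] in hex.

P[0] = 0x09, P[1] = 0xEB, P[2] = 0x20

CFB decryption: P_i = C_i ⊕ E(K, C_{i−1}), with C_{−1} = IV.
Only C[0] changed, to 0x4B. In CFB, a change in C_i flips the same bit in P_i and garbles P_{i+1}. Decrypting the received ciphertext:
P[0]: E(K, 0x33) = 0x42; 0x4B ⊕ 0x42 = 0x09.
P[1]: E(K, 0x4B) = 0xFA; 0x11 ⊕ 0xFA = 0xEB.
P[2]: E(K, 0x11) = 0x20; 0x00 ⊕ 0x20 = 0x20.
Blocks that differ from the original plaintext: P[0], P[1].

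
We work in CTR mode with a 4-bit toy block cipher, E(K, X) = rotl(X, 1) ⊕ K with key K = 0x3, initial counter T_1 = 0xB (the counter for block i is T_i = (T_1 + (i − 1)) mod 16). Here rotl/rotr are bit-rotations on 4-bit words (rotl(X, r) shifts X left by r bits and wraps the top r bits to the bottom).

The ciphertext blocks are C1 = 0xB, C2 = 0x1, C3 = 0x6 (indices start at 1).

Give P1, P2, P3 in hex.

CTR decryption: S_i = E(K, T_i) where T_i is the counter for block i; P_i = C_i ⊕ S_i.
P1: T = 0xB, S = E(K, T) = 0x4; 0xB ⊕ 0x4 = 0xF.
P2: T = 0xC, S = E(K, T) = 0xA; 0x1 ⊕ 0xA = 0xB.
P3: T = 0xD, S = E(K, T) = 0x8; 0x6 ⊕ 0x8 = 0xE.

P1 = 0xF, P2 = 0xB, P3 = 0xE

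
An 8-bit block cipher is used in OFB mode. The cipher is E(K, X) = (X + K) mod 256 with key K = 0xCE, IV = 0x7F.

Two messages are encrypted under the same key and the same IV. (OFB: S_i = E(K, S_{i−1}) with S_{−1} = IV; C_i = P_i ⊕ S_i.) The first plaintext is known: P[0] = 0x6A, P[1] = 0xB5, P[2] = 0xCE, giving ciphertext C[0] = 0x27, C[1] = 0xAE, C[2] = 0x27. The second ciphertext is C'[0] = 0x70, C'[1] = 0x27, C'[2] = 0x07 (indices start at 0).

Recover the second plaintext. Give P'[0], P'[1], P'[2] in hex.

In OFB with a reused IV, both messages share the same keystream S_i, so C_i ⊕ C'_i = P_i ⊕ P'_i and thus P'_i = P_i ⊕ C_i ⊕ C'_i.
P'[0]: 0x6A ⊕ 0x27 ⊕ 0x70 = 0x3D.
P'[1]: 0xB5 ⊕ 0xAE ⊕ 0x27 = 0x3C.
P'[2]: 0xCE ⊕ 0x27 ⊕ 0x07 = 0xEE.

P'[0] = 0x3D, P'[1] = 0x3C, P'[2] = 0xEE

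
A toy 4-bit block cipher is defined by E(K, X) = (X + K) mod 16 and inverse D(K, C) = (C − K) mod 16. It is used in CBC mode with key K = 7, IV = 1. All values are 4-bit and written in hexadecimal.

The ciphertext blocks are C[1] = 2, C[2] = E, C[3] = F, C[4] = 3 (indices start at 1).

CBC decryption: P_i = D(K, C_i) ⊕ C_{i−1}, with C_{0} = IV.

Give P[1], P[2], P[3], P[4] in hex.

P[1] = A, P[2] = 5, P[3] = 6, P[4] = 3

P[1]: D(K, 2) = B; B ⊕ 1 = A.
P[2]: D(K, E) = 7; 7 ⊕ 2 = 5.
P[3]: D(K, F) = 8; 8 ⊕ E = 6.
P[4]: D(K, 3) = C; C ⊕ F = 3.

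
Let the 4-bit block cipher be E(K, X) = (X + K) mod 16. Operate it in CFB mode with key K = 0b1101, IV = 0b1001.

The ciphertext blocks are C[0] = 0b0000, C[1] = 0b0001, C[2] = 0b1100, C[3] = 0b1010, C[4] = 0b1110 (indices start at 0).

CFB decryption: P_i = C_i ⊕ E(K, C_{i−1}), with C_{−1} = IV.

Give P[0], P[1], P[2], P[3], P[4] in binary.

P[0] = 0b0110, P[1] = 0b1100, P[2] = 0b0010, P[3] = 0b0011, P[4] = 0b1001

P[0]: E(K, 0b1001) = 0b0110; 0b0000 ⊕ 0b0110 = 0b0110.
P[1]: E(K, 0b0000) = 0b1101; 0b0001 ⊕ 0b1101 = 0b1100.
P[2]: E(K, 0b0001) = 0b1110; 0b1100 ⊕ 0b1110 = 0b0010.
P[3]: E(K, 0b1100) = 0b1001; 0b1010 ⊕ 0b1001 = 0b0011.
P[4]: E(K, 0b1010) = 0b0111; 0b1110 ⊕ 0b0111 = 0b1001.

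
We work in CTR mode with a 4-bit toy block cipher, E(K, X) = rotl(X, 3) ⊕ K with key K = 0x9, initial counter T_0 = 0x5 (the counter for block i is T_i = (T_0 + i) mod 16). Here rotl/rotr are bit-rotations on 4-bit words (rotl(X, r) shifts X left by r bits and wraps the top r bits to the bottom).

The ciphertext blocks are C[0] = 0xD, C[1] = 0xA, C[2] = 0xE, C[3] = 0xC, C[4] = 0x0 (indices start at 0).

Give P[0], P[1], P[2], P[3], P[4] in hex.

P[0] = 0xE, P[1] = 0x0, P[2] = 0xC, P[3] = 0x1, P[4] = 0x5

CTR decryption: S_i = E(K, T_i) where T_i is the counter for block i; P_i = C_i ⊕ S_i.
P[0]: T = 0x5, S = E(K, T) = 0x3; 0xD ⊕ 0x3 = 0xE.
P[1]: T = 0x6, S = E(K, T) = 0xA; 0xA ⊕ 0xA = 0x0.
P[2]: T = 0x7, S = E(K, T) = 0x2; 0xE ⊕ 0x2 = 0xC.
P[3]: T = 0x8, S = E(K, T) = 0xD; 0xC ⊕ 0xD = 0x1.
P[4]: T = 0x9, S = E(K, T) = 0x5; 0x0 ⊕ 0x5 = 0x5.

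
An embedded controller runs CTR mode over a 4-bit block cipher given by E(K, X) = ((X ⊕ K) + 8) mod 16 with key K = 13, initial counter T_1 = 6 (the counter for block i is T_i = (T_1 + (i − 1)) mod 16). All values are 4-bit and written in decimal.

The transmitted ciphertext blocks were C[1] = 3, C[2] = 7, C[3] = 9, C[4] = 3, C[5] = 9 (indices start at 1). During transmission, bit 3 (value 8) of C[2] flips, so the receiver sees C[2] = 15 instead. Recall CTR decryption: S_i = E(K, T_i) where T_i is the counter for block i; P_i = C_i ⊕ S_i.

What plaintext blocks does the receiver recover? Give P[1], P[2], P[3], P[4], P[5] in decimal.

Only C[2] changed, to 15. In CTR, a change in C_i flips the same bit in P_i only; the keystream is unaffected. Decrypting the received ciphertext:
P[1]: T = 6, S = E(K, T) = 3; 3 ⊕ 3 = 0.
P[2]: T = 7, S = E(K, T) = 2; 15 ⊕ 2 = 13.
P[3]: T = 8, S = E(K, T) = 13; 9 ⊕ 13 = 4.
P[4]: T = 9, S = E(K, T) = 12; 3 ⊕ 12 = 15.
P[5]: T = 10, S = E(K, T) = 15; 9 ⊕ 15 = 6.
Blocks that differ from the original plaintext: P[2].

P[1] = 0, P[2] = 13, P[3] = 4, P[4] = 15, P[5] = 6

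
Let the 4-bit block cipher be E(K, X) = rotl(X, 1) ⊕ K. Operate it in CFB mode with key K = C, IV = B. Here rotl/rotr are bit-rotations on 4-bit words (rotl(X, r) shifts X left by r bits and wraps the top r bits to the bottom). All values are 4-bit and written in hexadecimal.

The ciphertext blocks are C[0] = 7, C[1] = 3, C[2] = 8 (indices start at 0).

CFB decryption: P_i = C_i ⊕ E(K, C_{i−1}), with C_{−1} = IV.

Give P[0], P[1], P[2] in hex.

P[0]: E(K, B) = B; 7 ⊕ B = C.
P[1]: E(K, 7) = 2; 3 ⊕ 2 = 1.
P[2]: E(K, 3) = A; 8 ⊕ A = 2.

P[0] = C, P[1] = 1, P[2] = 2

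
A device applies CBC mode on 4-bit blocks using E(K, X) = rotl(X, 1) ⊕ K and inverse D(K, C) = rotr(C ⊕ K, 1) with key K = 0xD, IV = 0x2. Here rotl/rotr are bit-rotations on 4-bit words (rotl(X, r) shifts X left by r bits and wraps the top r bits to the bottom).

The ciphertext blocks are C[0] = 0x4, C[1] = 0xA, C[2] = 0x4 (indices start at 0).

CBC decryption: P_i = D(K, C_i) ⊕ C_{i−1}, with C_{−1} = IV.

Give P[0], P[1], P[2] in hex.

P[0]: D(K, 0x4) = 0xC; 0xC ⊕ 0x2 = 0xE.
P[1]: D(K, 0xA) = 0xB; 0xB ⊕ 0x4 = 0xF.
P[2]: D(K, 0x4) = 0xC; 0xC ⊕ 0xA = 0x6.

P[0] = 0xE, P[1] = 0xF, P[2] = 0x6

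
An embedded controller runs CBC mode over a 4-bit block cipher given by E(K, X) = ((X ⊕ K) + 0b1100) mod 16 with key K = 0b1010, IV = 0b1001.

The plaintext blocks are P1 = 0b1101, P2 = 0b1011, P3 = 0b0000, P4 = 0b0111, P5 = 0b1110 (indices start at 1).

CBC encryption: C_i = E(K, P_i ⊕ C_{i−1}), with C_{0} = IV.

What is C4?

C1: P1 ⊕ 0b1001 = 0b0100; E(K, 0b0100) = 0b1010.
C2: P2 ⊕ 0b1010 = 0b0001; E(K, 0b0001) = 0b0111.
C3: P3 ⊕ 0b0111 = 0b0111; E(K, 0b0111) = 0b1001.
C4: P4 ⊕ 0b1001 = 0b1110; E(K, 0b1110) = 0b0000.

C4 = 0b0000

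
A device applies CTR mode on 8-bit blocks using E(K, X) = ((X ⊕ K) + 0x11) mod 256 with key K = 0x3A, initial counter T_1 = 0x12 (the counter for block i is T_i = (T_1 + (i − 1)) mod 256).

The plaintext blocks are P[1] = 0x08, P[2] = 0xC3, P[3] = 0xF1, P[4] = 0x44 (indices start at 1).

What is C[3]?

CTR encryption: S_i = E(K, T_i) where T_i is the counter for block i; C_i = P_i ⊕ S_i.
C[1]: T = 0x12, S = E(K, T) = 0x39; 0x08 ⊕ 0x39 = 0x31.
C[2]: T = 0x13, S = E(K, T) = 0x3A; 0xC3 ⊕ 0x3A = 0xF9.
C[3]: T = 0x14, S = E(K, T) = 0x3F; 0xF1 ⊕ 0x3F = 0xCE.

C[3] = 0xCE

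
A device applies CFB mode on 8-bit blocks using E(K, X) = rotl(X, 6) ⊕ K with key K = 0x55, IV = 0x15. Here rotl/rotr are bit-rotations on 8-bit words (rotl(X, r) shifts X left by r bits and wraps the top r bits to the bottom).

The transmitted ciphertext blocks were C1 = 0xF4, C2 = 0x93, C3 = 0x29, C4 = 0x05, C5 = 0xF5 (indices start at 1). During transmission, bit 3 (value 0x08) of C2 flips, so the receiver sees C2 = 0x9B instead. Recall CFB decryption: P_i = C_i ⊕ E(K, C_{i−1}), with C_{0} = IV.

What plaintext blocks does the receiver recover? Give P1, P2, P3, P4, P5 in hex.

Only C2 changed, to 0x9B. In CFB, a change in C_i flips the same bit in P_i and garbles P_{i+1}. Decrypting the received ciphertext:
P1: E(K, 0x15) = 0x10; 0xF4 ⊕ 0x10 = 0xE4.
P2: E(K, 0xF4) = 0x68; 0x9B ⊕ 0x68 = 0xF3.
P3: E(K, 0x9B) = 0xB3; 0x29 ⊕ 0xB3 = 0x9A.
P4: E(K, 0x29) = 0x1F; 0x05 ⊕ 0x1F = 0x1A.
P5: E(K, 0x05) = 0x14; 0xF5 ⊕ 0x14 = 0xE1.
Blocks that differ from the original plaintext: P2, P3.

P1 = 0xE4, P2 = 0xF3, P3 = 0x9A, P4 = 0x1A, P5 = 0xE1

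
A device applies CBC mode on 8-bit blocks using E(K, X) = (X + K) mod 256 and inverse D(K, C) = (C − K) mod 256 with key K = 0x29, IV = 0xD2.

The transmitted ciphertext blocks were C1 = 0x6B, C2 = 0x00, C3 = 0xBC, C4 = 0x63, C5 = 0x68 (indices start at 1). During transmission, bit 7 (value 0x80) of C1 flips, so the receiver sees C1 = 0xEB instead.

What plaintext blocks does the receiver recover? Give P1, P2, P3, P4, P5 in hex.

CBC decryption: P_i = D(K, C_i) ⊕ C_{i−1}, with C_{0} = IV.
Only C1 changed, to 0xEB. In CBC, a change in C_i garbles P_i and flips the same bit in P_{i+1}. Decrypting the received ciphertext:
P1: D(K, 0xEB) = 0xC2; 0xC2 ⊕ 0xD2 = 0x10.
P2: D(K, 0x00) = 0xD7; 0xD7 ⊕ 0xEB = 0x3C.
P3: D(K, 0xBC) = 0x93; 0x93 ⊕ 0x00 = 0x93.
P4: D(K, 0x63) = 0x3A; 0x3A ⊕ 0xBC = 0x86.
P5: D(K, 0x68) = 0x3F; 0x3F ⊕ 0x63 = 0x5C.
Blocks that differ from the original plaintext: P1, P2.

P1 = 0x10, P2 = 0x3C, P3 = 0x93, P4 = 0x86, P5 = 0x5C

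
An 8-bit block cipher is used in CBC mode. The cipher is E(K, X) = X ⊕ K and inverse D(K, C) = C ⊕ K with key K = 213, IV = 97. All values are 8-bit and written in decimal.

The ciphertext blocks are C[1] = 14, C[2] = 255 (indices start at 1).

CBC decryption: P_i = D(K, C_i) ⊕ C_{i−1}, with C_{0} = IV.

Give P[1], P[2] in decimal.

P[1] = 186, P[2] = 36

P[1]: D(K, 14) = 219; 219 ⊕ 97 = 186.
P[2]: D(K, 255) = 42; 42 ⊕ 14 = 36.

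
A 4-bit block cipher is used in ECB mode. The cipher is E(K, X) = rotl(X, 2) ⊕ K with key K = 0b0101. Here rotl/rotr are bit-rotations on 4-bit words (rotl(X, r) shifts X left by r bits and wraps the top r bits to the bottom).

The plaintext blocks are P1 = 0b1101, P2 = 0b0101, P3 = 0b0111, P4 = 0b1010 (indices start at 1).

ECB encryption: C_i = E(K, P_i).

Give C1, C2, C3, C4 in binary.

C1 = 0b0010, C2 = 0b0000, C3 = 0b1000, C4 = 0b1111

C1: E(K, 0b1101) = 0b0010.
C2: E(K, 0b0101) = 0b0000.
C3: E(K, 0b0111) = 0b1000.
C4: E(K, 0b1010) = 0b1111.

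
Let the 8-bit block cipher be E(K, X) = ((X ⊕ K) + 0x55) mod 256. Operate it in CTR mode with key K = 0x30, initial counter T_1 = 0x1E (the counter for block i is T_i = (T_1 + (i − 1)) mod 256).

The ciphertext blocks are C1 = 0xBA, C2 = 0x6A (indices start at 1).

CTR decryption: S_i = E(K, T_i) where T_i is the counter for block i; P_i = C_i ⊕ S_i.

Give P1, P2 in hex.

P1: T = 0x1E, S = E(K, T) = 0x83; 0xBA ⊕ 0x83 = 0x39.
P2: T = 0x1F, S = E(K, T) = 0x84; 0x6A ⊕ 0x84 = 0xEE.

P1 = 0x39, P2 = 0xEE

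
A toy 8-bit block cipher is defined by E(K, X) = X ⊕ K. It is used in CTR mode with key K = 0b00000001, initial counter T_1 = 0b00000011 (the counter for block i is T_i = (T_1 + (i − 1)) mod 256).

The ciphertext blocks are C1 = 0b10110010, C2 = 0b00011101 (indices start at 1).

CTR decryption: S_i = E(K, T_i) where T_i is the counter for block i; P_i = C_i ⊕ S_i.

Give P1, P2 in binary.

P1: T = 0b00000011, S = E(K, T) = 0b00000010; 0b10110010 ⊕ 0b00000010 = 0b10110000.
P2: T = 0b00000100, S = E(K, T) = 0b00000101; 0b00011101 ⊕ 0b00000101 = 0b00011000.

P1 = 0b10110000, P2 = 0b00011000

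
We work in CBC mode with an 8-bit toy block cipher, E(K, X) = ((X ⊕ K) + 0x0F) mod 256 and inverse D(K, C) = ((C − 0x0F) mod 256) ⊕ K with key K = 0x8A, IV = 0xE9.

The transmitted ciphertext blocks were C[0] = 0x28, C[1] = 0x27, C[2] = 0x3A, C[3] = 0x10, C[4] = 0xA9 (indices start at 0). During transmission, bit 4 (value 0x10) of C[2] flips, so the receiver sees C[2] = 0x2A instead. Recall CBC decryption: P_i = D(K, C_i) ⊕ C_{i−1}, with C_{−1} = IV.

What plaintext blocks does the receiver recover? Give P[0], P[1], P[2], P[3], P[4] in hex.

P[0] = 0x7A, P[1] = 0xBA, P[2] = 0xB6, P[3] = 0xA1, P[4] = 0x00

Only C[2] changed, to 0x2A. In CBC, a change in C_i garbles P_i and flips the same bit in P_{i+1}. Decrypting the received ciphertext:
P[0]: D(K, 0x28) = 0x93; 0x93 ⊕ 0xE9 = 0x7A.
P[1]: D(K, 0x27) = 0x92; 0x92 ⊕ 0x28 = 0xBA.
P[2]: D(K, 0x2A) = 0x91; 0x91 ⊕ 0x27 = 0xB6.
P[3]: D(K, 0x10) = 0x8B; 0x8B ⊕ 0x2A = 0xA1.
P[4]: D(K, 0xA9) = 0x10; 0x10 ⊕ 0x10 = 0x00.
Blocks that differ from the original plaintext: P[2], P[3].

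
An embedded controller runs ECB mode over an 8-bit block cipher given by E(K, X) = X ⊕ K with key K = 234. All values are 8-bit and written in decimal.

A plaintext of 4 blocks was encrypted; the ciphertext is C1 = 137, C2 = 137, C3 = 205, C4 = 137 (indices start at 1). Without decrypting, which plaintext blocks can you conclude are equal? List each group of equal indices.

ECB encrypts each block independently with the same key, so equal ciphertext blocks imply equal plaintext blocks.
C1 = C2 = C4 = 137, so P1 = P2 = P4.

P1 = P2 = P4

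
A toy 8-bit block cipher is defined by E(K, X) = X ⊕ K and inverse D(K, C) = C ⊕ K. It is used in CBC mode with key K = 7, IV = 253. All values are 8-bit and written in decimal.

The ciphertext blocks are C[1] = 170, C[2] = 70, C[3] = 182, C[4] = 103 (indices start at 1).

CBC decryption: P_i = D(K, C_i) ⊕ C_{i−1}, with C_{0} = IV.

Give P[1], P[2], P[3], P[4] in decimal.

P[1] = 80, P[2] = 235, P[3] = 247, P[4] = 214

P[1]: D(K, 170) = 173; 173 ⊕ 253 = 80.
P[2]: D(K, 70) = 65; 65 ⊕ 170 = 235.
P[3]: D(K, 182) = 177; 177 ⊕ 70 = 247.
P[4]: D(K, 103) = 96; 96 ⊕ 182 = 214.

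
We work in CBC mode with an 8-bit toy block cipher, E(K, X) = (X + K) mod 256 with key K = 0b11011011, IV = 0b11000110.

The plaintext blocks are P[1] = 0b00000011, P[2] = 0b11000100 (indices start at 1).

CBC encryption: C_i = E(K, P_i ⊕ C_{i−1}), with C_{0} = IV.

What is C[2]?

C[1]: P[1] ⊕ 0b11000110 = 0b11000101; E(K, 0b11000101) = 0b10100000.
C[2]: P[2] ⊕ 0b10100000 = 0b01100100; E(K, 0b01100100) = 0b00111111.

C[2] = 0b00111111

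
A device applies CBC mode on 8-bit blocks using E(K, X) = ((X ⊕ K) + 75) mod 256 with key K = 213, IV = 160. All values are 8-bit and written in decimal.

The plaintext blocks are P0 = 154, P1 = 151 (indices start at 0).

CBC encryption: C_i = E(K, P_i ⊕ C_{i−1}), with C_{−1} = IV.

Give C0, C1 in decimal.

C0 = 58, C1 = 195

C0: P0 ⊕ 160 = 58; E(K, 58) = 58.
C1: P1 ⊕ 58 = 173; E(K, 173) = 195.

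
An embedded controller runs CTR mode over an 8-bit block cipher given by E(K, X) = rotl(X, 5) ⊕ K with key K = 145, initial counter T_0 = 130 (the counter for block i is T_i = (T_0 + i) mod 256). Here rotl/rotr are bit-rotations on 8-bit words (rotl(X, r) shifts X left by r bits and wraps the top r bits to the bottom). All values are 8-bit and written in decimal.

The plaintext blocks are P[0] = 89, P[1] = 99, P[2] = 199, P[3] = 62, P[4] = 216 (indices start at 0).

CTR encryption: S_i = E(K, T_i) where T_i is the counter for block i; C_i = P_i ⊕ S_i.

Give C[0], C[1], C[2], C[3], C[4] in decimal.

C[0] = 152, C[1] = 130, C[2] = 198, C[3] = 31, C[4] = 153

C[0]: T = 130, S = E(K, T) = 193; 89 ⊕ 193 = 152.
C[1]: T = 131, S = E(K, T) = 225; 99 ⊕ 225 = 130.
C[2]: T = 132, S = E(K, T) = 1; 199 ⊕ 1 = 198.
C[3]: T = 133, S = E(K, T) = 33; 62 ⊕ 33 = 31.
C[4]: T = 134, S = E(K, T) = 65; 216 ⊕ 65 = 153.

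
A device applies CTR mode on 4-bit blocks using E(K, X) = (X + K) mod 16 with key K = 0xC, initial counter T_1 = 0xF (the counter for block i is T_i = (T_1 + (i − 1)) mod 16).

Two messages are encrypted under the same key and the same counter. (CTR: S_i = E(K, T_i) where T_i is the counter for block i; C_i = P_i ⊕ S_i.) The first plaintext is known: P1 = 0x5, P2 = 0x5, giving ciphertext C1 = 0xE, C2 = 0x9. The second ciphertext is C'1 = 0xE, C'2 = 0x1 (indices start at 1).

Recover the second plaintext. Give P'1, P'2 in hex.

In CTR with a reused counter, both messages share the same keystream S_i, so C_i ⊕ C'_i = P_i ⊕ P'_i and thus P'_i = P_i ⊕ C_i ⊕ C'_i.
P'1: 0x5 ⊕ 0xE ⊕ 0xE = 0x5.
P'2: 0x5 ⊕ 0x9 ⊕ 0x1 = 0xD.

P'1 = 0x5, P'2 = 0xD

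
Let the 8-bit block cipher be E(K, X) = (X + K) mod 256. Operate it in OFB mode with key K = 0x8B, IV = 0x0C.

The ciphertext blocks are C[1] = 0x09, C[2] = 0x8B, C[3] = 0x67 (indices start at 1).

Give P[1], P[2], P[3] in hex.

P[1] = 0x9E, P[2] = 0xA9, P[3] = 0xCA

OFB decryption: S_i = E(K, S_{i−1}) with S_{0} = IV; P_i = C_i ⊕ S_i.
P[1]: S = E(K, 0x0C) = 0x97; 0x09 ⊕ 0x97 = 0x9E.
P[2]: S = E(K, 0x97) = 0x22; 0x8B ⊕ 0x22 = 0xA9.
P[3]: S = E(K, 0x22) = 0xAD; 0x67 ⊕ 0xAD = 0xCA.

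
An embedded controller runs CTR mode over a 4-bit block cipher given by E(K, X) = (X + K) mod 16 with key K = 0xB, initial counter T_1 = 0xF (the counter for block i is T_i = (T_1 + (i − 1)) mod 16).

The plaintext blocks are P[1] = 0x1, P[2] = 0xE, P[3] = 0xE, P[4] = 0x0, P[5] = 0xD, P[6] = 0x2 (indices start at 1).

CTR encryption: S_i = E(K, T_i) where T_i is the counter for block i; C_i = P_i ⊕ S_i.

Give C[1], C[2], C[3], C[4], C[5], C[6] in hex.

C[1] = 0xB, C[2] = 0x5, C[3] = 0x2, C[4] = 0xD, C[5] = 0x3, C[6] = 0xD

C[1]: T = 0xF, S = E(K, T) = 0xA; 0x1 ⊕ 0xA = 0xB.
C[2]: T = 0x0, S = E(K, T) = 0xB; 0xE ⊕ 0xB = 0x5.
C[3]: T = 0x1, S = E(K, T) = 0xC; 0xE ⊕ 0xC = 0x2.
C[4]: T = 0x2, S = E(K, T) = 0xD; 0x0 ⊕ 0xD = 0xD.
C[5]: T = 0x3, S = E(K, T) = 0xE; 0xD ⊕ 0xE = 0x3.
C[6]: T = 0x4, S = E(K, T) = 0xF; 0x2 ⊕ 0xF = 0xD.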